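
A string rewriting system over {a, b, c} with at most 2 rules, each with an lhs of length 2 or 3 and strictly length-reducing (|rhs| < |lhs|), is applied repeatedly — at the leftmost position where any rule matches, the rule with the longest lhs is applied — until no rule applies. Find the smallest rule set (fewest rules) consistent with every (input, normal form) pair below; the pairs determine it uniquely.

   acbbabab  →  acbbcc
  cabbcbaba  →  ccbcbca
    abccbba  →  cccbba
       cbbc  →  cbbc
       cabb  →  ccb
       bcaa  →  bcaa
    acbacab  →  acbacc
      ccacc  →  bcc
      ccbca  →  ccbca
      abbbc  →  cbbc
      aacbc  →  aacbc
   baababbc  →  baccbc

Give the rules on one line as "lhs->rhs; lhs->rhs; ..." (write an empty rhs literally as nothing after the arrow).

ab->c; cca->b

  | acbbabab => acbbcab => acbbcc
  | cabbcbaba => ccbcbaba => ccbcbca
  | abccbba => cccbba
  | cbbc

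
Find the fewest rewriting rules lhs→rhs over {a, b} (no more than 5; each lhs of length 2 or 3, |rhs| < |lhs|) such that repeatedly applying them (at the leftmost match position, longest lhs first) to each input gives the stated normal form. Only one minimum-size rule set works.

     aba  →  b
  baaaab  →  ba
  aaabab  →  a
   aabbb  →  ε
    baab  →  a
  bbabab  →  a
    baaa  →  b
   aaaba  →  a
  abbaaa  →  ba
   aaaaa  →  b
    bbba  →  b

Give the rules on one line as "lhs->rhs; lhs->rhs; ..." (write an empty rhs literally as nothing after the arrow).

aa->b; ab->a; abb->; bb->a

  | aba => aa => b
  | baaaab => bbaab => aaab => bab => ba
  | aaabab => babab => baab => bbb => ab => a
  | aabbb => bbbb => abb => ε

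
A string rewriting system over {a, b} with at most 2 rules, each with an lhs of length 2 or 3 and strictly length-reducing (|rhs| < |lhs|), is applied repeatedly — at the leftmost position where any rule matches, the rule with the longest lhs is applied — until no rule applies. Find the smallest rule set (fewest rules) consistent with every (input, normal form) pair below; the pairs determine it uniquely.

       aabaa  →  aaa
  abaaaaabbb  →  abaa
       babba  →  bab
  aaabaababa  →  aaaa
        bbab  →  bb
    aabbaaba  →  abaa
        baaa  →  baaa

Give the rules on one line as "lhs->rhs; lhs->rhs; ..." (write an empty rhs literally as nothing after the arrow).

  | aabaa => aaa
  | abaaaaabbb => abaaaabb => abaaab => abaa
  | babba => bab
  | aaabaababa => aaaababa => aaaaba => aaaa

aab->a; bba->b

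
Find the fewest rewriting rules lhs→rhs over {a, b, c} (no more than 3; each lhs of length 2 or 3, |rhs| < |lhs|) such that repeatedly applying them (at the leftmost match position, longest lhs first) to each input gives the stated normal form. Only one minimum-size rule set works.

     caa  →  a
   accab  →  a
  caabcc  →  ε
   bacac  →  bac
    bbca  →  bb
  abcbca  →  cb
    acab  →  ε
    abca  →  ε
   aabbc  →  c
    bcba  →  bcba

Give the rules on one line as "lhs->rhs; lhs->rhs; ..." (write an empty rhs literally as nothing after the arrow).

ab->; ca->; cc->

  | caa => a
  | accab => aab => a
  | caabcc => abcc => cc => ε
  | bacac => bac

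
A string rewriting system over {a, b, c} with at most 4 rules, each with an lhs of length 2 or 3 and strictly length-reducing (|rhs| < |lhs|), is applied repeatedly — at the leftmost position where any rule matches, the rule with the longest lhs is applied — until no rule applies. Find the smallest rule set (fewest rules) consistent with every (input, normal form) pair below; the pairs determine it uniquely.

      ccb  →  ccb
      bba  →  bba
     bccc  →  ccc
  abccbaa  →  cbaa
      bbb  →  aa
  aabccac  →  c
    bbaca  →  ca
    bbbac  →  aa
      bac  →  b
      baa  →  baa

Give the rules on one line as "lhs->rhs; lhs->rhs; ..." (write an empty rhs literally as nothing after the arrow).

ac->; aca->ca; bbb->aa; bc->c

  | ccb
  | bba
  | bccc => ccc
  | abccbaa => accbaa => cbaa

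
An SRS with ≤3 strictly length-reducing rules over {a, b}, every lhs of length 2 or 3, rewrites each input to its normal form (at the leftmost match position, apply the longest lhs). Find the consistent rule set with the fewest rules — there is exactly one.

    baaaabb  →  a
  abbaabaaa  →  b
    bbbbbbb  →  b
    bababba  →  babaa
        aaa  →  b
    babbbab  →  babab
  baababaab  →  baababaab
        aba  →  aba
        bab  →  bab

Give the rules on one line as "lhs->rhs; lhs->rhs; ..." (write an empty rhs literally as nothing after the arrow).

  | baaaabb => bbabb => abb => a
  | abbaabaaa => aaabaaa => bbaaa => aaa => b
  | bbbbbbb => bbbbb => bbb => b
  | bababba => babaa

aaa->b; bb->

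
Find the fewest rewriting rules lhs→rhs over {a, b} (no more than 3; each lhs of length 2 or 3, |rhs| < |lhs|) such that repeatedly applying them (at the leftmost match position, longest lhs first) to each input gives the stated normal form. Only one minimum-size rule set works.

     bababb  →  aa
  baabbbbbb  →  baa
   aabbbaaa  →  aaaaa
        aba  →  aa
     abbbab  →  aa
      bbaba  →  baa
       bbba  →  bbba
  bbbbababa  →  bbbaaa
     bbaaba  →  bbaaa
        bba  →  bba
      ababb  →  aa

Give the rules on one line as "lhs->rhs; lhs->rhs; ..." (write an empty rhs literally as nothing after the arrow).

  | bababb => aabb => aab => aa
  | baabbbbbb => baabbbbb => baabbbb => baabbb => baabb => baab => baa
  | aabbbaaa => aabbaaa => aabaaa => aaaaa
  | aba => aa

ab->a; bab->a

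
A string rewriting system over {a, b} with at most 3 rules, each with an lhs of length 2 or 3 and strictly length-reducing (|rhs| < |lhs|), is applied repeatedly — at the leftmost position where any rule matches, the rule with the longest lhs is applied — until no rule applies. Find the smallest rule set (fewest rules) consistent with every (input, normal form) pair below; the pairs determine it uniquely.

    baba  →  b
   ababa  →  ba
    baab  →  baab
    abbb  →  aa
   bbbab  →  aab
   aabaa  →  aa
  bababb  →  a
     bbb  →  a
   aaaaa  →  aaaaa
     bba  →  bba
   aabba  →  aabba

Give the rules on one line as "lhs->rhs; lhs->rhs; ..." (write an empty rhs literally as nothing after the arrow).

aba->; bbb->a

  | baba => b
  | ababa => ba
  | baab
  | abbb => aa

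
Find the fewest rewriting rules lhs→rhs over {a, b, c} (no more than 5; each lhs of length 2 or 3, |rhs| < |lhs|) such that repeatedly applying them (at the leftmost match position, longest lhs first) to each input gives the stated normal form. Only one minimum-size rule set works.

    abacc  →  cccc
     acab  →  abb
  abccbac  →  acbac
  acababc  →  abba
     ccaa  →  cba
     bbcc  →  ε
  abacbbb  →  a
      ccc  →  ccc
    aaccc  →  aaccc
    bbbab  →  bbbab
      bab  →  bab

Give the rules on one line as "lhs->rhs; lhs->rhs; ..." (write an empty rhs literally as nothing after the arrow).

aba->cc; bc->; ca->b; cbb->a

  | abacc => cccc
  | acab => abb
  | abccbac => acbac
  | acababc => abbabc => abba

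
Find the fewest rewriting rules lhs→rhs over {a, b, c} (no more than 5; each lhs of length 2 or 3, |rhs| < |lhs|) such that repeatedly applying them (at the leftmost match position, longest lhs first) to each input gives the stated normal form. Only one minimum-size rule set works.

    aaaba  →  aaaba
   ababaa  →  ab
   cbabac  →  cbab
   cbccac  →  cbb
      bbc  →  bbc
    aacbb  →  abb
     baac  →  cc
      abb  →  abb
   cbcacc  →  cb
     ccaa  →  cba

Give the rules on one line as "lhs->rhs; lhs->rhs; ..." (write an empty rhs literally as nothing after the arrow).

  | aaaba
  | ababaa => abac => ab
  | cbabac => cbab
  | cbccac => cbca => cbb

ac->; baa->c; ca->b; cac->a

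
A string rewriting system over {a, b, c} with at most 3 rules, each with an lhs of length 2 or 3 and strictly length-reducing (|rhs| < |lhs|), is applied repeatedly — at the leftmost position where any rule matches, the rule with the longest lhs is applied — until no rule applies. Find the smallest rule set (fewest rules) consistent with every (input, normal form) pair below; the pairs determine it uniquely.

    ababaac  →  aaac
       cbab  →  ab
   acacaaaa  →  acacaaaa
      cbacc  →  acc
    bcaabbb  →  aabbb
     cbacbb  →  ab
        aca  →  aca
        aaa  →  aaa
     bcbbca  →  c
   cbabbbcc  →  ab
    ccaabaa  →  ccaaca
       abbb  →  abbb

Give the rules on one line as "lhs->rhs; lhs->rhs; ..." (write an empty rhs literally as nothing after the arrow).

ba->c; bc->; cb->

  | ababaac => acbaac => aaac
  | cbab => ab
  | acacaaaa
  | cbacc => acc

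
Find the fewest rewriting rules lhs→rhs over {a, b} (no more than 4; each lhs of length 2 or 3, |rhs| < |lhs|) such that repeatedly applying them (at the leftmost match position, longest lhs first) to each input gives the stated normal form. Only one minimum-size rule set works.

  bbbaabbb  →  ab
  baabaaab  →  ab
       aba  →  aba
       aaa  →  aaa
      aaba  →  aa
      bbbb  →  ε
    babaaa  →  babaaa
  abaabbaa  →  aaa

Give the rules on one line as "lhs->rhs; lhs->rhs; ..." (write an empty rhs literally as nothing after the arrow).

  | bbbaabbb => abaabbb => abbbbb => bbb => ab
  | baabaaab => bbbaaab => abaaab => ababb => ab
  | aba
  | aaa

aab->bb; abb->; bb->a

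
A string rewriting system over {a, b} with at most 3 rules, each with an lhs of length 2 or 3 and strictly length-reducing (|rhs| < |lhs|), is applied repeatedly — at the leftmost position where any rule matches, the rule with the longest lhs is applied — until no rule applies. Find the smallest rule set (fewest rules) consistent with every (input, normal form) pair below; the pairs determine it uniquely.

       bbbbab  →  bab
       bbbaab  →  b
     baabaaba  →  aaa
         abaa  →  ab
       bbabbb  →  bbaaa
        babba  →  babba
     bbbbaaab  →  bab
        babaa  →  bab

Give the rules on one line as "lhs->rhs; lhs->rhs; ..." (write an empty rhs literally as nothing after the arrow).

aab->b; aba->ab; bbb->aa

  | bbbbab => aabab => bab
  | bbbaab => aaaab => aab => b
  | baabaaba => bbaaba => bbba => aaa
  | abaa => aba => ab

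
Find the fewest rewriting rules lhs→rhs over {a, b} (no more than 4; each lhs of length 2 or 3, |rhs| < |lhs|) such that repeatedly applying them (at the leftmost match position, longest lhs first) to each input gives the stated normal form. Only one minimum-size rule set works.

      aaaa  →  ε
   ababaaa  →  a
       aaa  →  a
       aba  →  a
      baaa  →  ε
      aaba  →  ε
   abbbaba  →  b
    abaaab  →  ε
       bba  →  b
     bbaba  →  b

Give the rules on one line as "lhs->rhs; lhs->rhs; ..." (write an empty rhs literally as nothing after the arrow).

aa->; ab->; ba->

  | aaaa => aa => ε
  | ababaaa => abaaa => aaa => a
  | aaa => a
  | aba => a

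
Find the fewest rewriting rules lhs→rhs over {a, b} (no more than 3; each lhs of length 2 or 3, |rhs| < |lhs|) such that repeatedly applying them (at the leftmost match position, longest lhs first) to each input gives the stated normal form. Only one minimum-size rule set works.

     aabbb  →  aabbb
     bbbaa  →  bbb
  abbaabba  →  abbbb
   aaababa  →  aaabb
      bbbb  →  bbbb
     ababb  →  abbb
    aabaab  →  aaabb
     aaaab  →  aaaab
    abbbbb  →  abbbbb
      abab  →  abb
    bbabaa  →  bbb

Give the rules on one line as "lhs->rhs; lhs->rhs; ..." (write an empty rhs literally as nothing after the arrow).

ba->b; baa->ab

  | aabbb
  | bbbaa => bbab => bbb
  | abbaabba => ababbba => abbbba => abbbb
  | aaababa => aaabba => aaabb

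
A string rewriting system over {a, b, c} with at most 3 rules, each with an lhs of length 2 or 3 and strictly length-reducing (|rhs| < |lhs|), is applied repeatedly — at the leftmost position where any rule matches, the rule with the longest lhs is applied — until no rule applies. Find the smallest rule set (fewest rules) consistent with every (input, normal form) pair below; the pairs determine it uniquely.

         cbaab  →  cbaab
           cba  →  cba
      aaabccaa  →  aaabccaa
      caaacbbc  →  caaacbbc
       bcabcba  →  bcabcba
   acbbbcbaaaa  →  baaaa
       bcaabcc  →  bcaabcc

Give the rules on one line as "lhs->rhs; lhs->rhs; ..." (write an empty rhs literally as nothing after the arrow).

  | cbaab
  | cba
  | aaabccaa
  | caaacbbc

acc->; bbb->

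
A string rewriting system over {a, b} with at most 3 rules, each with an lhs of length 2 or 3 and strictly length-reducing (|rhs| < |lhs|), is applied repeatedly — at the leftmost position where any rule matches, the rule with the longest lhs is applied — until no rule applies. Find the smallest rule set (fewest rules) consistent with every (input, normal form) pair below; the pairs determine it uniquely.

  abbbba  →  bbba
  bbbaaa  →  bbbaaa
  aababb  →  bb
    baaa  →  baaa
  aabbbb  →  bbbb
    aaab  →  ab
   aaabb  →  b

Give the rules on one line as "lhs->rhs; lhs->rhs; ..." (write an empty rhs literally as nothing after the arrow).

  | abbbba => bbba
  | bbbaaa
  | aababb => babb => bb
  | baaa

aab->b; abb->b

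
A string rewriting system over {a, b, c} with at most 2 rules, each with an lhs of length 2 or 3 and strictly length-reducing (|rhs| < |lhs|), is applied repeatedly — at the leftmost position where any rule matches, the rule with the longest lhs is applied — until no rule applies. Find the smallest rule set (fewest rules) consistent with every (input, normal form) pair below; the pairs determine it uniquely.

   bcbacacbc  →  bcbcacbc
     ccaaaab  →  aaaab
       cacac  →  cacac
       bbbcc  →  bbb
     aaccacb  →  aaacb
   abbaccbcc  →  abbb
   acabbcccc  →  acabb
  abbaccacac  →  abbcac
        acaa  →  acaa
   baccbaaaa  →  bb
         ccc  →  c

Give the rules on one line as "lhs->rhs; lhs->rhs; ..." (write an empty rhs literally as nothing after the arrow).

  | bcbacacbc => bcbcacbc
  | ccaaaab => aaaab
  | cacac
  | bbbcc => bbb

ba->b; cc->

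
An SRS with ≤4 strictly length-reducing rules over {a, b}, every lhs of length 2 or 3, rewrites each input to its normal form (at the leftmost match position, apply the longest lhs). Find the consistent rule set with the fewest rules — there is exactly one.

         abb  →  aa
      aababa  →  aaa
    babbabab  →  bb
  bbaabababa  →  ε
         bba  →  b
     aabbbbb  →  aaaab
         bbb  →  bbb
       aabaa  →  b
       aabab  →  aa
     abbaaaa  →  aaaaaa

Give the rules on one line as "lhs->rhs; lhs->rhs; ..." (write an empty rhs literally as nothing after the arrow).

  | abb => aa
  | aababa => abba => aaa
  | babbabab => bbabab => bbab => bb
  | bbaabababa => babababa => bababa => baba => ba => ε

aba->b; abb->aa; ba->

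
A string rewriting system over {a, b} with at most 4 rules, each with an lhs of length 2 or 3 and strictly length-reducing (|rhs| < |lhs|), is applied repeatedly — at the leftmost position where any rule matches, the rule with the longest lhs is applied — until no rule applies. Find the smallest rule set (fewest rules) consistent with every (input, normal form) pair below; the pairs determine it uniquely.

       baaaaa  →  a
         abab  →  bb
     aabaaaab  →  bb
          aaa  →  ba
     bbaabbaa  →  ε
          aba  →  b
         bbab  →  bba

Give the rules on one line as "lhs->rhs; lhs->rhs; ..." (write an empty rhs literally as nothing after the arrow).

aa->b; ab->a; bbb->

  | baaaaa => bbaaa => bbba => a
  | abab => aab => bb
  | aabaaaab => bbaaaab => bbbaab => aab => bb
  | aaa => ba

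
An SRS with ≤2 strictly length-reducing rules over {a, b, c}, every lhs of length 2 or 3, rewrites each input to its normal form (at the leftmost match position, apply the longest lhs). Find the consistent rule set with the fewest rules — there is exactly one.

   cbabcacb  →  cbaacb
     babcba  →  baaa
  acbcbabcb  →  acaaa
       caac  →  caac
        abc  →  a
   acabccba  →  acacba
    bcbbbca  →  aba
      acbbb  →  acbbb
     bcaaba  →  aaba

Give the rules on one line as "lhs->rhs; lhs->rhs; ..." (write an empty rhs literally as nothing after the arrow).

  | cbabcacb => cbaacb
  | babcba => baaa
  | acbcbabcb => acaabcb => acaaa
  | caac

bc->; bcb->a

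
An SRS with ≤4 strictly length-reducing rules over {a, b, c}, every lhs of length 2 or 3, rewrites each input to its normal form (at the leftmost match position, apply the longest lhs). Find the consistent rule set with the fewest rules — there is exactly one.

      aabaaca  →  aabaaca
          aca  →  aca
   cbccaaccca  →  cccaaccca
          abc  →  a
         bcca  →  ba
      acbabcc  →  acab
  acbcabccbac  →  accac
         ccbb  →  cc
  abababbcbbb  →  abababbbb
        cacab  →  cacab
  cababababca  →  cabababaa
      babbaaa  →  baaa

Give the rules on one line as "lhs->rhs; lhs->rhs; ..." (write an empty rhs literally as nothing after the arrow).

  | aabaaca
  | aca
  | cbccaaccca => cccaaccca
  | abc => a

bba->; bc->; bcc->b; cb->c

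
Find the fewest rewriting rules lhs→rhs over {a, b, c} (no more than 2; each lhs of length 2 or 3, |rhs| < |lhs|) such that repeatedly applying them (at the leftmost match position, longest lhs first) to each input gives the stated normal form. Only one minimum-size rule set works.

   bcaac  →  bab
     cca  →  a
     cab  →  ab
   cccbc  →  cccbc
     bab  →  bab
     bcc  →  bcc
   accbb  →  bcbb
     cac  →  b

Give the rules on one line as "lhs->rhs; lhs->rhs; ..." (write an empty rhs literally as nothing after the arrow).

ac->b; ca->a

  | bcaac => baac => bab
  | cca => ca => a
  | cab => ab
  | cccbc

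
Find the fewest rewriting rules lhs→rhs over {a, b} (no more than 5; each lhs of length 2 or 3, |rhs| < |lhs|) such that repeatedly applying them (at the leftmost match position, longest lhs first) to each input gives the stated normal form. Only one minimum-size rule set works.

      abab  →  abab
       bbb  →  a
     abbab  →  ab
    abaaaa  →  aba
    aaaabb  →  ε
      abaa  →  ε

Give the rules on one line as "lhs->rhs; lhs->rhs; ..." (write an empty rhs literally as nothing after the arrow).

  | abab
  | bbb => a
  | abbab => ab
  | abaaaa => aba

aa->b; aaa->; abb->; bbb->a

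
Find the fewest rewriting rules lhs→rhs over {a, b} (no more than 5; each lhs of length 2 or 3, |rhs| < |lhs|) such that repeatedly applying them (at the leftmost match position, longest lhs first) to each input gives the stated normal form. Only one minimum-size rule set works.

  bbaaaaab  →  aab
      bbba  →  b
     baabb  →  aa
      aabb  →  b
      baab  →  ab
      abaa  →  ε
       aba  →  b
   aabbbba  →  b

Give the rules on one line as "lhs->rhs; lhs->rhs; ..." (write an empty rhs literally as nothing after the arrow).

aaa->b; aba->b; ba->; bb->a

  | bbaaaaab => aaaaaab => baaab => aab
  | bbba => aba => b
  | baabb => abb => aa
  | aabb => aaa => b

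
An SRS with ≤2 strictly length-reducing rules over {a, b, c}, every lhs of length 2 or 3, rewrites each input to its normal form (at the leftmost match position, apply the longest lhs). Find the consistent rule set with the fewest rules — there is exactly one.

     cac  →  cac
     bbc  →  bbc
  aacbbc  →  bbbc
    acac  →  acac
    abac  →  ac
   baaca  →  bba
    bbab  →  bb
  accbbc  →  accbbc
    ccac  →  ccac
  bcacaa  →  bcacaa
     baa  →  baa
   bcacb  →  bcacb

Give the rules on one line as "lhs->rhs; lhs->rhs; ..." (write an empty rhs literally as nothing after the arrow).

  | cac
  | bbc
  | aacbbc => bbbc
  | acac

aac->b; ab->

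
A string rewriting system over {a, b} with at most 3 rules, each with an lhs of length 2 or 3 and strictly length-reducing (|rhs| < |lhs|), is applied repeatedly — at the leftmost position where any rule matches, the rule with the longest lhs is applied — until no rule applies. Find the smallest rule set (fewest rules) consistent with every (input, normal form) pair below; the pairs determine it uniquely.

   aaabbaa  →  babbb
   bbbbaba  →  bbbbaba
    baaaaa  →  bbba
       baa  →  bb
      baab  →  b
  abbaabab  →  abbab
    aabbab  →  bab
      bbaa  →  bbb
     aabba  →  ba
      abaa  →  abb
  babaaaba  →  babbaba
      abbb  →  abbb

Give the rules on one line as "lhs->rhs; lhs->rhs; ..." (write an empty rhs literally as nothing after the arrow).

  | aaabbaa => babbaa => babbb
  | bbbbaba
  | baaaaa => bbaaa => bbba
  | baa => bb

aa->b; aab->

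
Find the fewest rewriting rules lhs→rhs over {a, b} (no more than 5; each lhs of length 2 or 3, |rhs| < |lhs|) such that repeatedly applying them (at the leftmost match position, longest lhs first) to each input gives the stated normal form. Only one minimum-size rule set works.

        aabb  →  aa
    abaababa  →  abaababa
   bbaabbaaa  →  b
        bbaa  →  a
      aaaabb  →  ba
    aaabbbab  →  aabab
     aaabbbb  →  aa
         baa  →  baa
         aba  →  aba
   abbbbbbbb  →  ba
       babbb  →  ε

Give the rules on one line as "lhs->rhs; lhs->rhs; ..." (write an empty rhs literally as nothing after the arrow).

aaa->b; bb->; bba->; bbb->aa

  | aabb => aa
  | abaababa
  | bbaabbaaa => abbaaa => aaa => b
  | bbaa => a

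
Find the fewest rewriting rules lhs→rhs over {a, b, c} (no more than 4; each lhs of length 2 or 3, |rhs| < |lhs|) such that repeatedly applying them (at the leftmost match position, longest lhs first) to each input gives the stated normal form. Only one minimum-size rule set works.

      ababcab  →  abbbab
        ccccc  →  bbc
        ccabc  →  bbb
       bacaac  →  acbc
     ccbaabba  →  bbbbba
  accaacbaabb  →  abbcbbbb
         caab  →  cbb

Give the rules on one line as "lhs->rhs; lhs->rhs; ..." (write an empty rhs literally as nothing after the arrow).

aa->b; abc->bb; bac->ac; cc->b

  | ababcab => abbbab
  | ccccc => bccc => bbc
  | ccabc => babc => bbb
  | bacaac => acaac => acbc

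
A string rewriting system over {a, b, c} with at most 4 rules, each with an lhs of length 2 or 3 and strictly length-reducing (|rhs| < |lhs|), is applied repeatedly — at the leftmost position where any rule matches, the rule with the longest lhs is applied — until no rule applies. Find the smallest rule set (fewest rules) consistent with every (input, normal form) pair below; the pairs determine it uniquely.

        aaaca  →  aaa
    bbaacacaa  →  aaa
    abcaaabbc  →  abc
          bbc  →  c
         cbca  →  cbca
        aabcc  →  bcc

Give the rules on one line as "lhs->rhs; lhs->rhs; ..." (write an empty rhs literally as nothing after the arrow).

aab->b; ac->; bb->

  | aaaca => aaa
  | bbaacacaa => aacacaa => aacaa => aaa
  | abcaaabbc => abcabbc => abcac => abc
  | bbc => c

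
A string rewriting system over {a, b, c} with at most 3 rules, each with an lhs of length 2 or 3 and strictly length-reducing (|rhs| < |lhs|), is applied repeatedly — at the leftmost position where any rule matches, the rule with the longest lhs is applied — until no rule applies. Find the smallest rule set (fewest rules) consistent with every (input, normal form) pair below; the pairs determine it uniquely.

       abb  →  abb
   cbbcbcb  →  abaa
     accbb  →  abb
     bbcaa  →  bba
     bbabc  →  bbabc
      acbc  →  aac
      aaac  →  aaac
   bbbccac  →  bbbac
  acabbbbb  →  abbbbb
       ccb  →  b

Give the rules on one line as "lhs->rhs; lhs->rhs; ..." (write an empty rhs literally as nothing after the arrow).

  | abb
  | cbbcbcb => abcbcb => abacb => abaa
  | accbb => abb
  | bbcaa => bba

ca->; cb->a; cc->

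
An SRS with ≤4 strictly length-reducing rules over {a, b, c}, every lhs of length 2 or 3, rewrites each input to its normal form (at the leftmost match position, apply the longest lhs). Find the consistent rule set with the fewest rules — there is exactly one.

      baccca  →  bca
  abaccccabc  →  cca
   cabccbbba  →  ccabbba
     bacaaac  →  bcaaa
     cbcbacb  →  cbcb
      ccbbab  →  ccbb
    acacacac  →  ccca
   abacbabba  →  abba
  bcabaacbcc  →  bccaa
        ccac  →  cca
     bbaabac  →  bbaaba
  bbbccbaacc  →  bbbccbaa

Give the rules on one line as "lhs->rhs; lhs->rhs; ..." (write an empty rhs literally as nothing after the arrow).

  | baccca => bacca => baca => bca
  | abaccccabc => abacccabc => abaccabc => abacabc => abcabc => caabc => caca => cca
  | cabccbbba => ccacbbba => ccabbba
  | bacaaac => bcaaac => bcaaa

abc->ca; ac->a; aca->ca; bab->b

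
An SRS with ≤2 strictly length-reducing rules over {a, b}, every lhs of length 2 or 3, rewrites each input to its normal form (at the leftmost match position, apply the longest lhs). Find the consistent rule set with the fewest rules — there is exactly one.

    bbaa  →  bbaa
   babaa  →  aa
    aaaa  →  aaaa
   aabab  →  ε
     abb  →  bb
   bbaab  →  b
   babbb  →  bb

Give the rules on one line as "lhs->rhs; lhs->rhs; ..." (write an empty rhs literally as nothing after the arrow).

  | bbaa
  | babaa => aa
  | aaaa
  | aabab => abab => bab => ε

ab->b; bab->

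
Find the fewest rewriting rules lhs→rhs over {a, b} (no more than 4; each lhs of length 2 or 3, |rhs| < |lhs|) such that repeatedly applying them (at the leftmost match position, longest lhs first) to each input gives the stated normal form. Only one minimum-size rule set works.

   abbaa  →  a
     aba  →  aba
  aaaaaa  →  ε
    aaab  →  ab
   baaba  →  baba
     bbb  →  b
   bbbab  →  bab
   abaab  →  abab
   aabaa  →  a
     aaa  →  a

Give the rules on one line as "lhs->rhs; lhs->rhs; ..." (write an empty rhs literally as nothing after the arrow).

aa->; aab->a; baa->ba; bb->

  | abbaa => aaa => a
  | aba
  | aaaaaa => aaaa => aa => ε
  | aaab => ab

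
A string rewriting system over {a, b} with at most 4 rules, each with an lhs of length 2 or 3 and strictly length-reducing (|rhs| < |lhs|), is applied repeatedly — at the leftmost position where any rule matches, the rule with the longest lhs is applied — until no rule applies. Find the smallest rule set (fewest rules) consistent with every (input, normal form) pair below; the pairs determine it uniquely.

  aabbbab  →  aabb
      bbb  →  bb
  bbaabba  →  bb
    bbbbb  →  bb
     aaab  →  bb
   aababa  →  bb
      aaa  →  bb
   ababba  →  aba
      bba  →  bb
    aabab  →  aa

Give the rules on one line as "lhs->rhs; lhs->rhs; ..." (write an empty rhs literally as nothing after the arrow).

  | aabbbab => aabbab => aabbb => aabb
  | bbb => bb
  | bbaabba => bbabba => bbbba => bbba => bba => bb
  | bbbbb => bbbb => bbb => bb

aaa->bb; bab->; bba->bb; bbb->bb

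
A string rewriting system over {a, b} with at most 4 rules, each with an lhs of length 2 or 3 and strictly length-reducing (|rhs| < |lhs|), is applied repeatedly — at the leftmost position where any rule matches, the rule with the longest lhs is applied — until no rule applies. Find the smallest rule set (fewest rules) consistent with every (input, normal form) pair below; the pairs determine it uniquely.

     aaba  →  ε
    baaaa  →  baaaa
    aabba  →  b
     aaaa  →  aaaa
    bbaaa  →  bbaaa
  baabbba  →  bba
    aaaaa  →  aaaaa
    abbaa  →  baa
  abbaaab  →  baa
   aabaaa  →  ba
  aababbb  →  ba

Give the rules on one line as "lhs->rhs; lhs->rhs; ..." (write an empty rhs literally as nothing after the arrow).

  | aaba => ab => ε
  | baaaa
  | aabba => aba => b
  | aaaa

ab->; aba->b; bbb->ba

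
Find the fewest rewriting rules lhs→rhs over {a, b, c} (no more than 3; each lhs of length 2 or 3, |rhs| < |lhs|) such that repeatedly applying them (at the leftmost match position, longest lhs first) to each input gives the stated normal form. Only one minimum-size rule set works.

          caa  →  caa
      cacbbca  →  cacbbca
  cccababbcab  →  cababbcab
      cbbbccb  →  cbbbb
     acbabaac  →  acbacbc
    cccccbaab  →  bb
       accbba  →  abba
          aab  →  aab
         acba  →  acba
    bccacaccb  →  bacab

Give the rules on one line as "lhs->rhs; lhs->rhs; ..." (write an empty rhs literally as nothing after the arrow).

baa->cb; cc->

  | caa
  | cacbbca
  | cccababbcab => cababbcab
  | cbbbccb => cbbbb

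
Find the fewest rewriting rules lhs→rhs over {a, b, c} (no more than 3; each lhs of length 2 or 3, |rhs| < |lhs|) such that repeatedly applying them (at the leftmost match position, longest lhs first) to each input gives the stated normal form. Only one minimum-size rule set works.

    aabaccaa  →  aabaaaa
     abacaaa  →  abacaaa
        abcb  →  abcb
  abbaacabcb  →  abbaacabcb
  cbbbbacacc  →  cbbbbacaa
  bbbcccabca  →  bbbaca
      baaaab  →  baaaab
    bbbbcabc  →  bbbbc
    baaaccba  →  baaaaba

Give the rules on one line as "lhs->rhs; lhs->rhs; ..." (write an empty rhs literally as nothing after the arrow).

  | aabaccaa => aabaaaa
  | abacaaa
  | abcb
  | abbaacabcb

bca->; cc->a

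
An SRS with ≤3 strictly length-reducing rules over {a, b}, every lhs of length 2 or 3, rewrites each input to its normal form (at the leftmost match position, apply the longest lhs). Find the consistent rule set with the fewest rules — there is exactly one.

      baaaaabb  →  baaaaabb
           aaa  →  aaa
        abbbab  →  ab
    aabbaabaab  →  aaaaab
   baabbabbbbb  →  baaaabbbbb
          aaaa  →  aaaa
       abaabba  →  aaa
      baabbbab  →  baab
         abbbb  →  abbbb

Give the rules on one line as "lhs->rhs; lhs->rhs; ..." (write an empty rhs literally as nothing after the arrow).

aba->; bba->aa

  | baaaaabb
  | aaa
  | abbbab => abaab => ab
  | aabbaabaab => aaaaabaab => aaaaab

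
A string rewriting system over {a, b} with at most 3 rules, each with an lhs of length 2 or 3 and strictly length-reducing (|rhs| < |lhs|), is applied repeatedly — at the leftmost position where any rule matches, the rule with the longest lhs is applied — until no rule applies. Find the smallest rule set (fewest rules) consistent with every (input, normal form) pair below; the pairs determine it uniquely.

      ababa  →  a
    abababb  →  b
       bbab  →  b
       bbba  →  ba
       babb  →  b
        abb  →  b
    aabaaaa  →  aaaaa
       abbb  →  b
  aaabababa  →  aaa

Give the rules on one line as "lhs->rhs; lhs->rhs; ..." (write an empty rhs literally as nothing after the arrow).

ab->; bb->b

  | ababa => aba => a
  | abababb => ababb => abb => b
  | bbab => bab => b
  | bbba => bba => ba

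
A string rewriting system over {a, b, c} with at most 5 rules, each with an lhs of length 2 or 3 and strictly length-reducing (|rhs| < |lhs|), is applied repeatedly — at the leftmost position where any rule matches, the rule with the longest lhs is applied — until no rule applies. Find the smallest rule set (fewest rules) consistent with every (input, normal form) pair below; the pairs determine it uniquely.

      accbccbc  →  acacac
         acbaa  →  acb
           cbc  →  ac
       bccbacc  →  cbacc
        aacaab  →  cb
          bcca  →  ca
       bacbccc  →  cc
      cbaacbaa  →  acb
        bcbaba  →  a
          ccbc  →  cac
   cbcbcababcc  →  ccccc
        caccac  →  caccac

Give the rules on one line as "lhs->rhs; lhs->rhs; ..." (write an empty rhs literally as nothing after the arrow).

aa->; ab->c; bc->; cbc->ac

  | accbccbc => acaccbc => acacac
  | acbaa => acb
  | cbc => ac
  | bccbacc => cbacc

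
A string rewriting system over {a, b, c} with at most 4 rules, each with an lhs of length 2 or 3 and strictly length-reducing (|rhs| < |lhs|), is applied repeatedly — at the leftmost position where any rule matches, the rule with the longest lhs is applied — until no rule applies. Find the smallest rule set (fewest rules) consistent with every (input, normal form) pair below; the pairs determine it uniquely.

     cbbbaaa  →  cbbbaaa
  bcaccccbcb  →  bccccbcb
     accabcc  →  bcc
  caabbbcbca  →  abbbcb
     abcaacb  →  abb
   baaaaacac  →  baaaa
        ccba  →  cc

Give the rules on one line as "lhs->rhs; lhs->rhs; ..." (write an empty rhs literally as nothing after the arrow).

ac->; ca->; cba->c

  | cbbbaaa
  | bcaccccbcb => bccccbcb
  | accabcc => cabcc => bcc
  | caabbbcbca => abbbcbca => abbbcb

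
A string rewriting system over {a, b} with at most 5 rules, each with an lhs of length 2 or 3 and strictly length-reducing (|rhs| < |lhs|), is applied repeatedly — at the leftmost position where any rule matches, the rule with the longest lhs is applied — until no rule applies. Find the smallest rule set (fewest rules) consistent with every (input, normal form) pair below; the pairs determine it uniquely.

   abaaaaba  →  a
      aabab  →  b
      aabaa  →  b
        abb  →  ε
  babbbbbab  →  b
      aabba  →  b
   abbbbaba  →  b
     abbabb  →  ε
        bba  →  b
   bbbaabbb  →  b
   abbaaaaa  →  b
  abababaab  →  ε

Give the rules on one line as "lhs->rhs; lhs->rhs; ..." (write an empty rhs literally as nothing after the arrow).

aa->b; abb->; ba->b; bb->b

  | abaaaaba => abaaaba => abaaba => ababa => abba => a
  | aabab => bbab => bab => bb => b
  | aabaa => bbaa => baa => ba => b
  | abb => ε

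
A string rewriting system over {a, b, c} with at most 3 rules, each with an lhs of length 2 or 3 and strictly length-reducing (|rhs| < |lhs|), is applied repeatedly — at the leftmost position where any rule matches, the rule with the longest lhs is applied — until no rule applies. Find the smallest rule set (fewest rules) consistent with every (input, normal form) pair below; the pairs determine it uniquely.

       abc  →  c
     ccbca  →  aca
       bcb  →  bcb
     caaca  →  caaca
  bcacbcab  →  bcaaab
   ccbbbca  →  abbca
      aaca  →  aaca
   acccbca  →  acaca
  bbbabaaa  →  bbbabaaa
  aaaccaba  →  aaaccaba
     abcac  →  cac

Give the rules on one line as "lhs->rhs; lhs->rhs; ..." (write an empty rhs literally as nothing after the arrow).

  | abc => c
  | ccbca => aca
  | bcb
  | caaca

abc->c; cbc->a; ccb->a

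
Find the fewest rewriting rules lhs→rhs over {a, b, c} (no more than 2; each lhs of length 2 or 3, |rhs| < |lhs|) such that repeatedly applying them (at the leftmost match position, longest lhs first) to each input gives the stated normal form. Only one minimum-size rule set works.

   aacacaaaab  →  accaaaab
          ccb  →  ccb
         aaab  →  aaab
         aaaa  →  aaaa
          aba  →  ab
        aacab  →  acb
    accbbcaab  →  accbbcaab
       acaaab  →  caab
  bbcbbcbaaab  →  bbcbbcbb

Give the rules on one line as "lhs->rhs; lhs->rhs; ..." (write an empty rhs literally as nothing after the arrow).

  | aacacaaaab => accaaaab
  | ccb
  | aaab
  | aaaa

aca->c; ba->b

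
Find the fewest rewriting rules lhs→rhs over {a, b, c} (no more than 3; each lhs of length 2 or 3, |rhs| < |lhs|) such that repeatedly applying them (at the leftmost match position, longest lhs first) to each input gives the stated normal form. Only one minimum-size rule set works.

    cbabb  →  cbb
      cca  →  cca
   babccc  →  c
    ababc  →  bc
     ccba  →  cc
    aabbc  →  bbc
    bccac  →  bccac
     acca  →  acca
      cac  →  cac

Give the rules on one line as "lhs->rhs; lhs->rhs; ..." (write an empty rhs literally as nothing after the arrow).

  | cbabb => cbb
  | cca
  | babccc => bccc => bac => c
  | ababc => babc => bc

ab->b; ba->; ccc->ac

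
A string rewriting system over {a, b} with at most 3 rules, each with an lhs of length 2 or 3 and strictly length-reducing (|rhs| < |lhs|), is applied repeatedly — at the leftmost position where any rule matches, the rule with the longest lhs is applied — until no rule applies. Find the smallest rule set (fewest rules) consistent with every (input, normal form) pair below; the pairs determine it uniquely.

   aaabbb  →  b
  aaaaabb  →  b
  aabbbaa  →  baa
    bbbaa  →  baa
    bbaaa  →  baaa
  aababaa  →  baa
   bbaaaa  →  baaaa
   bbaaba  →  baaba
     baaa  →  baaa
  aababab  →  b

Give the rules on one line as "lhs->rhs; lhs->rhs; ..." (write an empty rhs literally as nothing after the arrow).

abb->bb; bab->bb; bb->b

  | aaabbb => aabbb => abbb => bbb => bb => b
  | aaaaabb => aaaabb => aaabb => aabb => abb => bb => b
  | aabbbaa => abbbaa => bbbaa => bbaa => baa
  | bbbaa => bbaa => baa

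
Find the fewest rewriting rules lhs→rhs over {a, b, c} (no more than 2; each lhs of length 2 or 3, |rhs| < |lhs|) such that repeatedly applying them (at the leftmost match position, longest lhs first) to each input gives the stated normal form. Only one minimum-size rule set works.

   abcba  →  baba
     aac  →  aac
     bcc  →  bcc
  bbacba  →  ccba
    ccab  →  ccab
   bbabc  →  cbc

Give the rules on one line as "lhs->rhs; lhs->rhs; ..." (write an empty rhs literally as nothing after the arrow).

abc->ba; bba->c

  | abcba => baba
  | aac
  | bcc
  | bbacba => ccba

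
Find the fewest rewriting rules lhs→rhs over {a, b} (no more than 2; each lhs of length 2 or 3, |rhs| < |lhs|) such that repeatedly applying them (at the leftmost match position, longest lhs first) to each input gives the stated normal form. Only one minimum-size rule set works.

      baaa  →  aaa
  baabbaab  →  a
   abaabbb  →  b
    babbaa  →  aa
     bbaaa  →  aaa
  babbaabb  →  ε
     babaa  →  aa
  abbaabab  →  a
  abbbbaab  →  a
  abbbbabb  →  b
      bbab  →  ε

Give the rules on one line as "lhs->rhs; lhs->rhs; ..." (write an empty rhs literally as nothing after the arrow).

  | baaa => aaa
  | baabbaab => aabbaab => abaab => aab => a
  | abaabbb => aabbb => abb => b
  | babbaa => abbaa => baa => aa

ab->; ba->a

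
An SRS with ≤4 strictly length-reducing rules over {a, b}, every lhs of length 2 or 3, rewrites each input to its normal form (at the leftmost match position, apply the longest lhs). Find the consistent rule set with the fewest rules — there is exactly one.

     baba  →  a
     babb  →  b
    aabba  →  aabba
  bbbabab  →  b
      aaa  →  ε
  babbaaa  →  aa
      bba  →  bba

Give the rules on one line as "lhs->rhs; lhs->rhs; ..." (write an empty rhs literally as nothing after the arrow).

aaa->; baa->a; bab->

  | baba => a
  | babb => b
  | aabba
  | bbbabab => bbab => b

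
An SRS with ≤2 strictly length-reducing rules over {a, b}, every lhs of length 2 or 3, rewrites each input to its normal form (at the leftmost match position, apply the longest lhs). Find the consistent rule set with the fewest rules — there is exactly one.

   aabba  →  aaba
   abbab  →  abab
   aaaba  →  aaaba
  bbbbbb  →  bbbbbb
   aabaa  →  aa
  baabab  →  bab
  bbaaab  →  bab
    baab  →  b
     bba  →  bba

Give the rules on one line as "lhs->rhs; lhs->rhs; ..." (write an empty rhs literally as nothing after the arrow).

  | aabba => aaba
  | abbab => abab
  | aaaba
  | bbbbbb

abb->ab; baa->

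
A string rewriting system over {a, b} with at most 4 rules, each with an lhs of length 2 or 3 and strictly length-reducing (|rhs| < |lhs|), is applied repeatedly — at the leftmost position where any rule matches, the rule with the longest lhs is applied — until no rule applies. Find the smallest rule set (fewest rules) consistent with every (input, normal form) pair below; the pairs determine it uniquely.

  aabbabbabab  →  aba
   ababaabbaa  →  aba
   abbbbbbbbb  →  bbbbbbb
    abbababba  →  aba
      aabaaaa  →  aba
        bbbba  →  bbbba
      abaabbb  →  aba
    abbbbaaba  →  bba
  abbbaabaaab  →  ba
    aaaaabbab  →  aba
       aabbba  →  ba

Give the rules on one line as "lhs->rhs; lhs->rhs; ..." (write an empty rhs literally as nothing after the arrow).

  | aabbabbabab => abbabbabab => abbabab => abab => aba
  | ababaabbaa => abaaabbaa => ababbbaa => ababbaa => ababaa => abaaa => abab => aba
  | abbbbbbbbb => bbbbbbb
  | abbababba => ababba => ababa => abaa => aba

aa->a; aaa->ab; abb->; bab->ba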